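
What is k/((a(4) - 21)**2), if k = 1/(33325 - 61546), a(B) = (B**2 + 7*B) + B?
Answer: -1/20573109 ≈ -4.8607e-8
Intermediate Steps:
a(B) = B**2 + 8*B
k = -1/28221 (k = 1/(-28221) = -1/28221 ≈ -3.5435e-5)
k/((a(4) - 21)**2) = -1/(28221*(4*(8 + 4) - 21)**2) = -1/(28221*(4*12 - 21)**2) = -1/(28221*(48 - 21)**2) = -1/(28221*(27**2)) = -1/28221/729 = -1/28221*1/729 = -1/20573109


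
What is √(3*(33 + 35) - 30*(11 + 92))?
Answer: I*√2886 ≈ 53.721*I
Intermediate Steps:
√(3*(33 + 35) - 30*(11 + 92)) = √(3*68 - 30*103) = √(204 - 3090) = √(-2886) = I*√2886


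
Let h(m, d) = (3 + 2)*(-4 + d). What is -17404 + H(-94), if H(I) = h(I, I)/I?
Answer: -817743/47 ≈ -17399.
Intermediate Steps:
h(m, d) = -20 + 5*d (h(m, d) = 5*(-4 + d) = -20 + 5*d)
H(I) = (-20 + 5*I)/I
-17404 + H(-94) = -17404 + (5 - 20/(-94)) = -17404 + (5 - 20*(-1/94)) = -17404 + (5 + 10/47) = -17404 + 245/47 = -817743/47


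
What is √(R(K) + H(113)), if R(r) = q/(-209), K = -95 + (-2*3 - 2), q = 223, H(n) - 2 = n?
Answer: 2*√1244177/209 ≈ 10.674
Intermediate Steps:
H(n) = 2 + n
K = -103 (K = -95 + (-6 - 2) = -95 - 8 = -103)
R(r) = -223/209 (R(r) = 223/(-209) = 223*(-1/209) = -223/209)
√(R(K) + H(113)) = √(-223/209 + (2 + 113)) = √(-223/209 + 115) = √(23812/209) = 2*√1244177/209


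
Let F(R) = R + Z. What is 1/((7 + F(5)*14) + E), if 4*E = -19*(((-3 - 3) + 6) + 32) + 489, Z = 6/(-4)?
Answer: 4/105 ≈ 0.038095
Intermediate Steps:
Z = -3/2 (Z = 6*(-1/4) = -3/2 ≈ -1.5000)
F(R) = -3/2 + R (F(R) = R - 3/2 = -3/2 + R)
E = -119/4 (E = (-19*(((-3 - 3) + 6) + 32) + 489)/4 = (-19*((-6 + 6) + 32) + 489)/4 = (-19*(0 + 32) + 489)/4 = (-19*32 + 489)/4 = (-608 + 489)/4 = (1/4)*(-119) = -119/4 ≈ -29.750)
1/((7 + F(5)*14) + E) = 1/((7 + (-3/2 + 5)*14) - 119/4) = 1/((7 + (7/2)*14) - 119/4) = 1/((7 + 49) - 119/4) = 1/(56 - 119/4) = 1/(105/4) = 4/105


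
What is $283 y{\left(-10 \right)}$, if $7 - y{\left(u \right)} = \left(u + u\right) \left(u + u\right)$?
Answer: $-111219$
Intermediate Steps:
$y{\left(u \right)} = 7 - 4 u^{2}$ ($y{\left(u \right)} = 7 - \left(u + u\right) \left(u + u\right) = 7 - 2 u 2 u = 7 - 4 u^{2}$)
$283 y{\left(-10 \right)} = 283 \left(7 - 4 \left(-10\right)^{2}\right) = 283 \left(7 - 400\right) = 283 \left(-393\right) = -111219$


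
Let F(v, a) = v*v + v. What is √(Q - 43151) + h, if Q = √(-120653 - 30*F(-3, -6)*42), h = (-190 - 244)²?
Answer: 188356 + √(-43151 + I*√128213) ≈ 1.8836e+5 + 207.73*I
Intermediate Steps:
F(v, a) = v + v² (F(v, a) = v² + v = v + v²)
h = 188356 (h = (-434)² = 188356)
Q = I*√128213 (Q = √(-120653 - (-90)*(1 - 3)*42) = √(-120653 - (-90)*(-2)*42) = √(-120653 - 30*6*42) = √(-120653 - 180*42) = √(-120653 - 7560) = √(-128213) = I*√128213 ≈ 358.07*I)
√(Q - 43151) + h = √(I*√128213 - 43151) + 188356 = √(-43151 + I*√128213) + 188356 = 188356 + √(-43151 + I*√128213)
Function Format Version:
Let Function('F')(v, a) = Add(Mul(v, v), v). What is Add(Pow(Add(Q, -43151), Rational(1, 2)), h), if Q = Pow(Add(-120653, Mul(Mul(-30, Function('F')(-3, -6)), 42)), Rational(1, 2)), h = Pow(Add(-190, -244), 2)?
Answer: Add(188356, Pow(Add(-43151, Mul(I, Pow(128213, Rational(1, 2)))), Rational(1, 2))) ≈ Add(1.8836e+5, Mul(207.73, I))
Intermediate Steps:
Function('F')(v, a) = Add(v, Pow(v, 2)) (Function('F')(v, a) = Add(Pow(v, 2), v) = Add(v, Pow(v, 2)))
h = 188356 (h = Pow(-434, 2) = 188356)
Q = Mul(I, Pow(128213, Rational(1, 2))) (Q = Pow(Add(-120653, Mul(Mul(-30, Mul(-3, Add(1, -3))), 42)), Rational(1, 2)) = Pow(Add(-120653, Mul(Mul(-30, Mul(-3, -2)), 42)), Rational(1, 2)) = Pow(Add(-120653, Mul(Mul(-30, 6), 42)), Rational(1, 2)) = Pow(Add(-120653, Mul(-180, 42)), Rational(1, 2)) = Pow(Add(-120653, -7560), Rational(1, 2)) = Pow(-128213, Rational(1, 2)) = Mul(I, Pow(128213, Rational(1, 2))) ≈ Mul(358.07, I))
Add(Pow(Add(Q, -43151), Rational(1, 2)), h) = Add(Pow(Add(Mul(I, Pow(128213, Rational(1, 2))), -43151), Rational(1, 2)), 188356) = Add(Pow(Add(-43151, Mul(I, Pow(128213, Rational(1, 2)))), Rational(1, 2)), 188356) = Add(188356, Pow(Add(-43151, Mul(I, Pow(128213, Rational(1, 2)))), Rational(1, 2)))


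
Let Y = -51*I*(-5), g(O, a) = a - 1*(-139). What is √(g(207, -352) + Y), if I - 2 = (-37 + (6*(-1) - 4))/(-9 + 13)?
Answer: I*√10797/2 ≈ 51.954*I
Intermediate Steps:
I = -39/4 (I = 2 + (-37 + (6*(-1) - 4))/(-9 + 13) = 2 + (-37 + (-6 - 4))/4 = 2 + (-37 - 10)*(¼) = 2 - 47*¼ = 2 - 47/4 = -39/4 ≈ -9.7500)
g(O, a) = 139 + a (g(O, a) = a + 139 = 139 + a)
Y = -9945/4 (Y = -51*(-39/4)*(-5) = (1989/4)*(-5) = -9945/4 ≈ -2486.3)
√(g(207, -352) + Y) = √((139 - 352) - 9945/4) = √(-213 - 9945/4) = √(-10797/4) = I*√10797/2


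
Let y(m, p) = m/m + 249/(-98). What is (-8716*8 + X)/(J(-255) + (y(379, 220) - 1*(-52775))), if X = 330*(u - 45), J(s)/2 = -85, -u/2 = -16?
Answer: -7253764/5155139 ≈ -1.4071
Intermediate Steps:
u = 32 (u = -2*(-16) = 32)
J(s) = -170 (J(s) = 2*(-85) = -170)
y(m, p) = -151/98 (y(m, p) = 1 + 249*(-1/98) = 1 - 249/98 = -151/98)
X = -4290 (X = 330*(32 - 45) = 330*(-13) = -4290)
(-8716*8 + X)/(J(-255) + (y(379, 220) - 1*(-52775))) = (-8716*8 - 4290)/(-170 + (-151/98 - 1*(-52775))) = (-69728 - 4290)/(-170 + (-151/98 + 52775)) = -74018/(-170 + 5171799/98) = -74018/5155139/98 = -74018*98/5155139 = -7253764/5155139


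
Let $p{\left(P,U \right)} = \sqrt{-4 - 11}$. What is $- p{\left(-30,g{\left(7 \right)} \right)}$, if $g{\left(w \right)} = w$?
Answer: $- i \sqrt{15} \approx - 3.873 i$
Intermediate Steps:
$p{\left(P,U \right)} = i \sqrt{15}$ ($p{\left(P,U \right)} = \sqrt{-15} = i \sqrt{15}$)
$- p{\left(-30,g{\left(7 \right)} \right)} = - i \sqrt{15}$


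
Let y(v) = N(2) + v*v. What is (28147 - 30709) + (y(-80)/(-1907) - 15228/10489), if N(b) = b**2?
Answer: -51342675278/20002523 ≈ -2566.8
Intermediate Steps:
y(v) = 4 + v**2 (y(v) = 2**2 + v*v = 4 + v**2)
(28147 - 30709) + (y(-80)/(-1907) - 15228/10489) = (28147 - 30709) + ((4 + (-80)**2)/(-1907) - 15228/10489) = -2562 + ((4 + 6400)*(-1/1907) - 15228*1/10489) = -2562 + (6404*(-1/1907) - 15228/10489) = -2562 + (-6404/1907 - 15228/10489) = -2562 - 96211352/20002523 = -51342675278/20002523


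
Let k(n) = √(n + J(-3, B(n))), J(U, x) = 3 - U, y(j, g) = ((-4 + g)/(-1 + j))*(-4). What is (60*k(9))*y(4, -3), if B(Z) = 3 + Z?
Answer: 560*√15 ≈ 2168.9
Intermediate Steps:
y(j, g) = -4*(-4 + g)/(-1 + j) (y(j, g) = ((-4 + g)/(-1 + j))*(-4) = -4*(-4 + g)/(-1 + j))
k(n) = √(6 + n) (k(n) = √(n + (3 - 1*(-3))) = √(n + (3 + 3)) = √(n + 6) = √(6 + n))
(60*k(9))*y(4, -3) = (60*√(6 + 9))*(4*(4 - 1*(-3))/(-1 + 4)) = (60*√15)*(4*(4 + 3)/3) = (60*√15)*(4*(⅓)*7) = (60*√15)*(28/3) = 560*√15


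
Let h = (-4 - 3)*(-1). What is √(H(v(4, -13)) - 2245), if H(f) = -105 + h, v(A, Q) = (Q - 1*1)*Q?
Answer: I*√2343 ≈ 48.405*I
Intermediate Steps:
h = 7 (h = -7*(-1) = 7)
v(A, Q) = Q*(-1 + Q) (v(A, Q) = (Q - 1)*Q = (-1 + Q)*Q = Q*(-1 + Q))
H(f) = -98 (H(f) = -105 + 7 = -98)
√(H(v(4, -13)) - 2245) = √(-98 - 2245) = √(-2343) = I*√2343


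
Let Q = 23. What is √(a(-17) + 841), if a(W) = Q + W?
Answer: 11*√7 ≈ 29.103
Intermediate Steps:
a(W) = 23 + W
√(a(-17) + 841) = √((23 - 17) + 841) = √(6 + 841) = √847 = 11*√7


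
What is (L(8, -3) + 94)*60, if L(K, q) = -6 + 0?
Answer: 5280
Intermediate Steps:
L(K, q) = -6
(L(8, -3) + 94)*60 = (-6 + 94)*60 = 88*60 = 5280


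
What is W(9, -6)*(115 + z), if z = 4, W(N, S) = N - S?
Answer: 1785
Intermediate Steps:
W(9, -6)*(115 + z) = (9 - 1*(-6))*(115 + 4) = (9 + 6)*119 = 15*119 = 1785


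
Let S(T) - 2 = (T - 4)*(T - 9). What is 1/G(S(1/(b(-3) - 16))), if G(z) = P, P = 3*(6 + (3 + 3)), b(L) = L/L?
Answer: 1/36 ≈ 0.027778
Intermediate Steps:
b(L) = 1
P = 36 (P = 3*(6 + 6) = 3*12 = 36)
S(T) = 2 + (-9 + T)*(-4 + T) (S(T) = 2 + (T - 4)*(T - 9) = 2 + (-4 + T)*(-9 + T) = 2 + (-9 + T)*(-4 + T))
G(z) = 36
1/G(S(1/(b(-3) - 16))) = 1/36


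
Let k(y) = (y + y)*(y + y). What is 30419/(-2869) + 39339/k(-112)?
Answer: -74391587/7576576 ≈ -9.8186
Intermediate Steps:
k(y) = 4*y² (k(y) = (2*y)*(2*y) = 4*y²)
30419/(-2869) + 39339/k(-112) = 30419/(-2869) + 39339/((4*(-112)²)) = 30419*(-1/2869) + 39339/((4*12544)) = -1601/151 + 39339/50176 = -74391587/7576576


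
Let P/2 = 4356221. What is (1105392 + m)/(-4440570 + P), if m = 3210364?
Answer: 1078939/1067968 ≈ 1.0103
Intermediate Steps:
P = 8712442 (P = 2*4356221 = 8712442)
(1105392 + m)/(-4440570 + P) = (1105392 + 3210364)/(-4440570 + 8712442) = 4315756/4271872 = 4315756*(1/4271872) = 1078939/1067968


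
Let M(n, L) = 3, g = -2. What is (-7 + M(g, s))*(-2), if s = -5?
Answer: 8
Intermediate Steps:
(-7 + M(g, s))*(-2) = (-7 + 3)*(-2) = -4*(-2) = 8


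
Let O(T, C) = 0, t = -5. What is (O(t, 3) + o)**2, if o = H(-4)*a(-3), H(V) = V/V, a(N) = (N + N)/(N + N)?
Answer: 1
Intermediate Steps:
a(N) = 1 (a(N) = (2*N)/((2*N)) = (2*N)*(1/(2*N)) = 1)
H(V) = 1
o = 1 (o = 1*1 = 1)
(O(t, 3) + o)**2 = (0 + 1)**2 = 1**2 = 1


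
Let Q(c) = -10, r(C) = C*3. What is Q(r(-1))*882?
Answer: -8820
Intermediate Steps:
r(C) = 3*C
Q(r(-1))*882 = -10*882 = -8820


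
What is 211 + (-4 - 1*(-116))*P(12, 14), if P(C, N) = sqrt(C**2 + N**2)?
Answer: 211 + 224*sqrt(85) ≈ 2276.2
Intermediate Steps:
211 + (-4 - 1*(-116))*P(12, 14) = 211 + (-4 - 1*(-116))*sqrt(12**2 + 14**2) = 211 + (-4 + 116)*sqrt(144 + 196) = 211 + 112*sqrt(340) = 211 + 112*(2*sqrt(85)) = 211 + 224*sqrt(85)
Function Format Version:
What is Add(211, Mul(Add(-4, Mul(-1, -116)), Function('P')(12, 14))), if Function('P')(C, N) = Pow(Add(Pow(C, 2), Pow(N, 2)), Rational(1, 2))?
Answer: Add(211, Mul(224, Pow(85, Rational(1, 2)))) ≈ 2276.2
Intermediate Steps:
Add(211, Mul(Add(-4, Mul(-1, -116)), Function('P')(12, 14))) = Add(211, Mul(Add(-4, Mul(-1, -116)), Pow(Add(Pow(12, 2), Pow(14, 2)), Rational(1, 2)))) = Add(211, Mul(Add(-4, 116), Pow(Add(144, 196), Rational(1, 2)))) = Add(211, Mul(112, Pow(340, Rational(1, 2)))) = Add(211, Mul(112, Mul(2, Pow(85, Rational(1, 2))))) = Add(211, Mul(224, Pow(85, Rational(1, 2))))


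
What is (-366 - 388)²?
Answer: 568516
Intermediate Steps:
(-366 - 388)² = (-754)² = 568516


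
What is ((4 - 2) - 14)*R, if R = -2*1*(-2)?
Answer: -48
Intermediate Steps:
R = 4 (R = -2*(-2) = 4)
((4 - 2) - 14)*R = ((4 - 2) - 14)*4 = (2 - 14)*4 = -12*4 = -48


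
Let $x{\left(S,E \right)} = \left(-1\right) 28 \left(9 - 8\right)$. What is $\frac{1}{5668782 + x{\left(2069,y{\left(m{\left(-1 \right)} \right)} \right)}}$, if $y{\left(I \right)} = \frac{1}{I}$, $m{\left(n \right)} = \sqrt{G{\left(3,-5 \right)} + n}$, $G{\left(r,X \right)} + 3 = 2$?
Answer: $\frac{1}{5668754} \approx 1.7641 \cdot 10^{-7}$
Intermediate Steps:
$G{\left(r,X \right)} = -1$ ($G{\left(r,X \right)} = -3 + 2 = -1$)
$m{\left(n \right)} = \sqrt{-1 + n}$
$x{\left(S,E \right)} = -28$ ($x{\left(S,E \right)} = \left(-28\right) 1 = -28$)
$\frac{1}{5668782 + x{\left(2069,y{\left(m{\left(-1 \right)} \right)} \right)}} = \frac{1}{5668782 - 28} = \frac{1}{5668754}$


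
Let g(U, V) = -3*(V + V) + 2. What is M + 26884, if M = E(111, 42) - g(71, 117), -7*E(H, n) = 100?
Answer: 192988/7 ≈ 27570.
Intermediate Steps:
E(H, n) = -100/7 (E(H, n) = -1/7*100 = -100/7)
g(U, V) = 2 - 6*V (g(U, V) = -6*V + 2 = 2 - 6*V)
M = 4800/7 (M = -100/7 - (2 - 6*117) = -100/7 - (2 - 702) = -100/7 - 1*(-700) = -100/7 + 700 = 4800/7 ≈ 685.71)
M + 26884 = 4800/7 + 26884 = 192988/7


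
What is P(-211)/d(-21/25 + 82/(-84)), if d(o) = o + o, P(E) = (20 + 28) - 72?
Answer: 12600/1907 ≈ 6.6072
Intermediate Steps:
P(E) = -24 (P(E) = 48 - 72 = -24)
d(o) = 2*o
P(-211)/d(-21/25 + 82/(-84)) = -24*1/(2*(-21/25 + 82/(-84))) = -24*1/(2*(-21*1/25 + 82*(-1/84))) = -24*1/(2*(-21/25 - 41/42)) = -24/(2*(-1907/1050)) = -24/(-1907/525) = -24*(-525/1907) = 12600/1907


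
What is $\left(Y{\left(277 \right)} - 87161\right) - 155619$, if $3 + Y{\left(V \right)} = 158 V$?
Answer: $-199017$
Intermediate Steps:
$Y{\left(V \right)} = -3 + 158 V$
$\left(Y{\left(277 \right)} - 87161\right) - 155619 = \left(\left(-3 + 158 \cdot 277\right) - 87161\right) - 155619 = \left(\left(-3 + 43766\right) - 87161\right) - 155619 = \left(43763 - 87161\right) - 155619 = -43398 - 155619 = -199017$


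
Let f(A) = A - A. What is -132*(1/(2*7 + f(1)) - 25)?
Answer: 23034/7 ≈ 3290.6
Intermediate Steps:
f(A) = 0
-132*(1/(2*7 + f(1)) - 25) = -132*(1/(2*7 + 0) - 25) = -132*(1/(14 + 0) - 25) = -132*(1/14 - 25) = -132*(-349/14) = 23034/7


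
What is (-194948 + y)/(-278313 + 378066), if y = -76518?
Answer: -271466/99753 ≈ -2.7214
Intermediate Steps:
(-194948 + y)/(-278313 + 378066) = (-194948 - 76518)/(-278313 + 378066) = -271466/99753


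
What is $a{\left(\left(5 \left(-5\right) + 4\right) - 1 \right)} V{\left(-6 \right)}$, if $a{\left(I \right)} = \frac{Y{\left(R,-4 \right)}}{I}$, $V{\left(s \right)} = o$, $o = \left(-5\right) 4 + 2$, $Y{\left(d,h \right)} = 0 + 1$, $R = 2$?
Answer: $\frac{9}{11} \approx 0.81818$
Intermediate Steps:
$Y{\left(d,h \right)} = 1$
$o = -18$ ($o = -20 + 2 = -18$)
$V{\left(s \right)} = -18$
$a{\left(I \right)} = \frac{1}{I}$ ($a{\left(I \right)} = 1 \frac{1}{I} = \frac{1}{I}$)
$a{\left(\left(5 \left(-5\right) + 4\right) - 1 \right)} V{\left(-6 \right)} = \frac{1}{\left(5 \left(-5\right) + 4\right) - 1} \left(-18\right) = \frac{1}{\left(-25 + 4\right) - 1} \left(-18\right) = \frac{1}{-21 - 1} \left(-18\right) = \frac{1}{-22} \left(-18\right) = \left(- \frac{1}{22}\right) \left(-18\right) = \frac{9}{11}$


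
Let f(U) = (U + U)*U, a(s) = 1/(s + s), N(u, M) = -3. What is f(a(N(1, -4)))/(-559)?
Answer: -1/10062 ≈ -9.9384e-5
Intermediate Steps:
a(s) = 1/(2*s)
f(U) = 2*U² (f(U) = (2*U)*U = 2*U²)
f(a(N(1, -4)))/(-559) = (2*((½)/(-3))²)/(-559) = (2*((½)*(-⅓))²)*(-1/559) = (2*(-⅙)²)*(-1/559) = (2*(1/36))*(-1/559) = (1/18)*(-1/559) = -1/10062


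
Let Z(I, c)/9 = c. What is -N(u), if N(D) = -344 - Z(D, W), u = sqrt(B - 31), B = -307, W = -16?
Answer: 200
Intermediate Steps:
Z(I, c) = 9*c
u = 13*I*sqrt(2) (u = sqrt(-307 - 31) = sqrt(-338) = 13*I*sqrt(2) ≈ 18.385*I)
N(D) = -200 (N(D) = -344 - 9*(-16) = -344 - 1*(-144) = -344 + 144 = -200)
-N(u) = -1*(-200) = 200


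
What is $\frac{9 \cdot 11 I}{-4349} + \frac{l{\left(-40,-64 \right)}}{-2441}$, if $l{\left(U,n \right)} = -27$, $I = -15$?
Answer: $\frac{3742308}{10615909} \approx 0.35252$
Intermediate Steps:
$\frac{9 \cdot 11 I}{-4349} + \frac{l{\left(-40,-64 \right)}}{-2441} = \frac{9 \cdot 11 \left(-15\right)}{-4349} - \frac{27}{-2441} = 99 \left(-15\right) \left(- \frac{1}{4349}\right) - - \frac{27}{2441} = \left(-1485\right) \left(- \frac{1}{4349}\right) + \frac{27}{2441} = \frac{1485}{4349} + \frac{27}{2441} = \frac{3742308}{10615909}$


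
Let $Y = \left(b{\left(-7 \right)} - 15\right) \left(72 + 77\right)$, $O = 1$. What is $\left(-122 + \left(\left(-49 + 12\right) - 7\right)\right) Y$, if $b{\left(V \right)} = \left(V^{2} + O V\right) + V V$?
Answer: $-1879784$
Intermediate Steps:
$b{\left(V \right)} = V + 2 V^{2}$ ($b{\left(V \right)} = \left(V^{2} + 1 V\right) + V V = \left(V^{2} + V\right) + V^{2} = \left(V + V^{2}\right) + V^{2} = V + 2 V^{2}$)
$Y = 11324$ ($Y = \left(- 7 \left(1 + 2 \left(-7\right)\right) - 15\right) \left(72 + 77\right) = \left(- 7 \left(1 - 14\right) - 15\right) 149 = \left(\left(-7\right) \left(-13\right) - 15\right) 149 = \left(91 - 15\right) 149 = 76 \cdot 149 = 11324$)
$\left(-122 + \left(\left(-49 + 12\right) - 7\right)\right) Y = \left(-122 + \left(\left(-49 + 12\right) - 7\right)\right) 11324 = \left(-122 - 44\right) 11324 = \left(-166\right) 11324 = -1879784$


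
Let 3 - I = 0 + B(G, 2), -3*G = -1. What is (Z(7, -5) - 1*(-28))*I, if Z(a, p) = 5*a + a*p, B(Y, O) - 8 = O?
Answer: -196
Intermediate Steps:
G = 1/3 (G = -1/3*(-1) = 1/3 ≈ 0.33333)
B(Y, O) = 8 + O
I = -7 (I = 3 - (0 + (8 + 2)) = 3 - (0 + 10) = 3 - 1*10 = 3 - 10 = -7)
(Z(7, -5) - 1*(-28))*I = (7*(5 - 5) - 1*(-28))*(-7) = (7*0 + 28)*(-7) = (0 + 28)*(-7) = 28*(-7) = -196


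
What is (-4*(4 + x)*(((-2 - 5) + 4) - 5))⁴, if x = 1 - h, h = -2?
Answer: 2517630976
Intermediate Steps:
x = 3 (x = 1 - 1*(-2) = 1 + 2 = 3)
(-4*(4 + x)*(((-2 - 5) + 4) - 5))⁴ = (-4*(4 + 3)*(((-2 - 5) + 4) - 5))⁴ = (-28*((-7 + 4) - 5))⁴ = (-28*(-3 - 5))⁴ = (-28*(-8))⁴ = (-4*(-56))⁴ = 224⁴ = 2517630976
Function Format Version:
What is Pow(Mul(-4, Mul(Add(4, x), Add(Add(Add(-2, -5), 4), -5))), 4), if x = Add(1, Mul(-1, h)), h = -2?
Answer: 2517630976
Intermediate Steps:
x = 3 (x = Add(1, Mul(-1, -2)) = Add(1, 2) = 3)
Pow(Mul(-4, Mul(Add(4, x), Add(Add(Add(-2, -5), 4), -5))), 4) = Pow(Mul(-4, Mul(Add(4, 3), Add(Add(Add(-2, -5), 4), -5))), 4) = Pow(Mul(-4, Mul(7, Add(Add(-7, 4), -5))), 4) = Pow(Mul(-4, Mul(7, Add(-3, -5))), 4) = Pow(Mul(-4, Mul(7, -8)), 4) = Pow(Mul(-4, -56), 4) = Pow(224, 4) = 2517630976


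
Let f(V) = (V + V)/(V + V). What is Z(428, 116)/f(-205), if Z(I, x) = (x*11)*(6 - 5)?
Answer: 1276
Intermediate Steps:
Z(I, x) = 11*x (Z(I, x) = (11*x)*1 = 11*x)
f(V) = 1 (f(V) = (2*V)/((2*V)) = (2*V)*(1/(2*V)) = 1)
Z(428, 116)/f(-205) = (11*116)/1 = 1276*1 = 1276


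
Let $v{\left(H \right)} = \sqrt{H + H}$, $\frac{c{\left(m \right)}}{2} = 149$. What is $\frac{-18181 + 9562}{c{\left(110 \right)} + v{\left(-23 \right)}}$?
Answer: $- \frac{1284231}{44425} + \frac{8619 i \sqrt{46}}{88850} \approx -28.908 + 0.65793 i$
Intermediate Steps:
$c{\left(m \right)} = 298$ ($c{\left(m \right)} = 2 \cdot 149 = 298$)
$v{\left(H \right)} = \sqrt{2} \sqrt{H}$ ($v{\left(H \right)} = \sqrt{2 H} = \sqrt{2} \sqrt{H}$)
$\frac{-18181 + 9562}{c{\left(110 \right)} + v{\left(-23 \right)}} = \frac{-18181 + 9562}{298 + \sqrt{2} \sqrt{-23}} = - \frac{8619}{298 + \sqrt{2} i \sqrt{23}} = - \frac{8619}{298 + i \sqrt{46}}$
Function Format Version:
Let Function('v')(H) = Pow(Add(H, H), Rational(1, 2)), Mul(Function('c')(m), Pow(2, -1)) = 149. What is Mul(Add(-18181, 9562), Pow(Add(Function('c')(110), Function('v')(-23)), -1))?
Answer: Add(Rational(-1284231, 44425), Mul(Rational(8619, 88850), I, Pow(46, Rational(1, 2)))) ≈ Add(-28.908, Mul(0.65793, I))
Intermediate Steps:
Function('c')(m) = 298 (Function('c')(m) = Mul(2, 149) = 298)
Function('v')(H) = Mul(Pow(2, Rational(1, 2)), Pow(H, Rational(1, 2))) (Function('v')(H) = Pow(Mul(2, H), Rational(1, 2)) = Mul(Pow(2, Rational(1, 2)), Pow(H, Rational(1, 2))))
Mul(Add(-18181, 9562), Pow(Add(Function('c')(110), Function('v')(-23)), -1)) = Mul(Add(-18181, 9562), Pow(Add(298, Mul(Pow(2, Rational(1, 2)), Pow(-23, Rational(1, 2)))), -1)) = Mul(-8619, Pow(Add(298, Mul(Pow(2, Rational(1, 2)), Mul(I, Pow(23, Rational(1, 2))))), -1)) = Mul(-8619, Pow(Add(298, Mul(I, Pow(46, Rational(1, 2)))), -1))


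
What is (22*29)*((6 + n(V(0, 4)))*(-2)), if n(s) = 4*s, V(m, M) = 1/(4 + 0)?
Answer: -8932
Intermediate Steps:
V(m, M) = ¼ (V(m, M) = 1/4 = ¼)
(22*29)*((6 + n(V(0, 4)))*(-2)) = (22*29)*((6 + 4*(¼))*(-2)) = 638*((6 + 1)*(-2)) = 638*(7*(-2)) = 638*(-14) = -8932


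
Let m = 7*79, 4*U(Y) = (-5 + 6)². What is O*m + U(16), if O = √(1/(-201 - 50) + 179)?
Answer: ¼ + 13272*√19578/251 ≈ 7398.8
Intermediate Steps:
U(Y) = ¼ (U(Y) = (-5 + 6)²/4 = (¼)*1² = (¼)*1 = ¼)
O = 24*√19578/251 (O = √(1/(-251) + 179) = √(-1/251 + 179) = √(44928/251) = 24*√19578/251 ≈ 13.379)
m = 553
O*m + U(16) = (24*√19578/251)*553 + ¼ = 13272*√19578/251 + ¼ = ¼ + 13272*√19578/251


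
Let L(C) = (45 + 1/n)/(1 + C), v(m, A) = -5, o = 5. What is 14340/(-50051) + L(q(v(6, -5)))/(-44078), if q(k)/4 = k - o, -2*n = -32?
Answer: -394380909709/1376636338272 ≈ -0.28648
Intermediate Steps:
n = 16 (n = -½*(-32) = 16)
q(k) = -20 + 4*k (q(k) = 4*(k - 1*5) = 4*(k - 5) = 4*(-5 + k) = -20 + 4*k)
L(C) = 721/(16*(1 + C)) (L(C) = (45 + 1/16)/(1 + C) = 721/(16*(1 + C)))
14340/(-50051) + L(q(v(6, -5)))/(-44078) = 14340/(-50051) + (721/(16*(1 + (-20 + 4*(-5)))))/(-44078) = 14340*(-1/50051) + (721/(16*(1 + (-20 - 20))))*(-1/44078) = -14340/50051 + (721/(16*(1 - 40)))*(-1/44078) = -14340/50051 + ((721/16)/(-39))*(-1/44078) = -14340/50051 + ((721/16)*(-1/39))*(-1/44078) = -14340/50051 - 721/624*(-1/44078) = -14340/50051 + 721/27504672 = -394380909709/1376636338272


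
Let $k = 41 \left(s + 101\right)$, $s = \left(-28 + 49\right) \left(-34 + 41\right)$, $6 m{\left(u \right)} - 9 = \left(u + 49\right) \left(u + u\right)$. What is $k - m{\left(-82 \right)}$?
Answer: $\frac{18529}{2} \approx 9264.5$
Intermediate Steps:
$m{\left(u \right)} = \frac{3}{2} + \frac{u \left(49 + u\right)}{3}$ ($m{\left(u \right)} = \frac{3}{2} + \frac{\left(u + 49\right) \left(u + u\right)}{6} = \frac{3}{2} + \frac{\left(49 + u\right) 2 u}{6} = \frac{3}{2} + \frac{2 u \left(49 + u\right)}{6} = \frac{3}{2} + \frac{u \left(49 + u\right)}{3}$)
$s = 147$ ($s = 21 \cdot 7 = 147$)
$k = 10168$ ($k = 41 \left(147 + 101\right) = 41 \cdot 248 = 10168$)
$k - m{\left(-82 \right)} = 10168 - \left(\frac{3}{2} + \frac{\left(-82\right)^{2}}{3} + \frac{49}{3} \left(-82\right)\right) = 10168 - \left(\frac{3}{2} + \frac{1}{3} \cdot 6724 - \frac{4018}{3}\right) = 10168 - \left(\frac{3}{2} + \frac{6724}{3} - \frac{4018}{3}\right) = 10168 - \frac{1807}{2} = \frac{18529}{2}$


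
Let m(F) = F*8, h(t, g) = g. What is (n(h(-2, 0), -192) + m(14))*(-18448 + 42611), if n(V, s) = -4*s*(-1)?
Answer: -15850928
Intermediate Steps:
m(F) = 8*F
n(V, s) = 4*s
(n(h(-2, 0), -192) + m(14))*(-18448 + 42611) = (4*(-192) + 8*14)*(-18448 + 42611) = (-768 + 112)*24163 = -656*24163 = -15850928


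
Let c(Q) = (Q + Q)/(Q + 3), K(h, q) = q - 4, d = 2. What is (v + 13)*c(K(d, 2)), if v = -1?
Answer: -48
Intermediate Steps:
K(h, q) = -4 + q
c(Q) = 2*Q/(3 + Q) (c(Q) = (2*Q)/(3 + Q) = 2*Q/(3 + Q))
(v + 13)*c(K(d, 2)) = (-1 + 13)*(2*(-4 + 2)/(3 + (-4 + 2))) = 12*(2*(-2)/(3 - 2)) = 12*(2*(-2)/1) = 12*(2*(-2)*1) = 12*(-4) = -48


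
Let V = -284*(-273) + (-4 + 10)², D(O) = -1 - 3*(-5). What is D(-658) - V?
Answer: -77554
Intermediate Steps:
D(O) = 14 (D(O) = -1 + 15 = 14)
V = 77568 (V = 77532 + 6² = 77532 + 36 = 77568)
D(-658) - V = 14 - 1*77568 = 14 - 77568 = -77554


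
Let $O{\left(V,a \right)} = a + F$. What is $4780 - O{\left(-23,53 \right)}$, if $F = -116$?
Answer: $4843$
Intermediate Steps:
$O{\left(V,a \right)} = -116 + a$ ($O{\left(V,a \right)} = a - 116 = -116 + a$)
$4780 - O{\left(-23,53 \right)} = 4780 - \left(-116 + 53\right) = 4780 - -63 = 4780 + 63 = 4843$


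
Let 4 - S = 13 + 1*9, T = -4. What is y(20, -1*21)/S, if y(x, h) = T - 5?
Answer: ½ ≈ 0.50000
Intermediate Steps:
y(x, h) = -9 (y(x, h) = -4 - 5 = -9)
S = -18 (S = 4 - (13 + 1*9) = 4 - (13 + 9) = 4 - 1*22 = 4 - 22 = -18)
y(20, -1*21)/S = -9/(-18) = -9*(-1/18) = ½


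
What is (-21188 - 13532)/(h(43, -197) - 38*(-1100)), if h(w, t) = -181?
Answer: -34720/41619 ≈ -0.83423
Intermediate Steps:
(-21188 - 13532)/(h(43, -197) - 38*(-1100)) = (-21188 - 13532)/(-181 - 38*(-1100)) = -34720/(-181 + 41800) = -34720/41619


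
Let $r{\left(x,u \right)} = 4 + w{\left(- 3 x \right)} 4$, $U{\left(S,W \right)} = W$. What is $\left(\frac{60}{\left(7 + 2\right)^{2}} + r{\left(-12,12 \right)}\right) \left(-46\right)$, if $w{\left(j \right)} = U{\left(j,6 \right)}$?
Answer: $- \frac{35696}{27} \approx -1322.1$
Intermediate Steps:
$w{\left(j \right)} = 6$
$r{\left(x,u \right)} = 28$ ($r{\left(x,u \right)} = 4 + 6 \cdot 4 = 4 + 24 = 28$)
$\left(\frac{60}{\left(7 + 2\right)^{2}} + r{\left(-12,12 \right)}\right) \left(-46\right) = \left(\frac{60}{\left(7 + 2\right)^{2}} + 28\right) \left(-46\right) = \left(\frac{60}{9^{2}} + 28\right) \left(-46\right) = \left(\frac{60}{81} + 28\right) \left(-46\right) = \left(60 \cdot \frac{1}{81} + 28\right) \left(-46\right) = \left(\frac{20}{27} + 28\right) \left(-46\right) = \frac{776}{27} \left(-46\right) = - \frac{35696}{27}$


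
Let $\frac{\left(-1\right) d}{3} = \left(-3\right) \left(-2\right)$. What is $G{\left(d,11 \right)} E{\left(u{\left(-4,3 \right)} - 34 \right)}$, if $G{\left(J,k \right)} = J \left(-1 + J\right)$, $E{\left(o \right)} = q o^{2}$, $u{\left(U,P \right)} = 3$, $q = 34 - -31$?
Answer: $21363030$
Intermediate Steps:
$q = 65$ ($q = 34 + 31 = 65$)
$d = -18$ ($d = - 3 \left(\left(-3\right) \left(-2\right)\right) = \left(-3\right) 6 = -18$)
$E{\left(o \right)} = 65 o^{2}$
$G{\left(d,11 \right)} E{\left(u{\left(-4,3 \right)} - 34 \right)} = - 18 \left(-1 - 18\right) 65 \left(3 - 34\right)^{2} = \left(-18\right) \left(-19\right) 65 \left(3 - 34\right)^{2} = 342 \cdot 65 \left(-31\right)^{2} = 342 \cdot 65 \cdot 961 = 342 \cdot 62465 = 21363030$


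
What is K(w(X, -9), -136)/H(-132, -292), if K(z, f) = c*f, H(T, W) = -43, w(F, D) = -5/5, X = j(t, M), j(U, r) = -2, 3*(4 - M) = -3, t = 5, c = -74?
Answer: -10064/43 ≈ -234.05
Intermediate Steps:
M = 5 (M = 4 - ⅓*(-3) = 4 + 1 = 5)
X = -2
w(F, D) = -1 (w(F, D) = -5*⅕ = -1)
K(z, f) = -74*f
K(w(X, -9), -136)/H(-132, -292) = -74*(-136)/(-43) = 10064*(-1/43) = -10064/43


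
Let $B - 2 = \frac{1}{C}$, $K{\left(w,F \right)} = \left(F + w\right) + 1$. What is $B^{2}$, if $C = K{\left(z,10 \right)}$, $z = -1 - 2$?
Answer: $\frac{289}{64} \approx 4.5156$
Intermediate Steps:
$z = -3$ ($z = -1 - 2 = -3$)
$K{\left(w,F \right)} = 1 + F + w$
$C = 8$ ($C = 1 + 10 - 3 = 8$)
$B = \frac{17}{8}$ ($B = 2 + \frac{1}{8} = \frac{17}{8} \approx 2.125$)
$B^{2} = \left(\frac{17}{8}\right)^{2} = \frac{289}{64}$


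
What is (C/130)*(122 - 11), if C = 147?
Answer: 16317/130 ≈ 125.52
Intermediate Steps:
(C/130)*(122 - 11) = (147/130)*(122 - 11) = (147*(1/130))*111 = (147/130)*111 = 16317/130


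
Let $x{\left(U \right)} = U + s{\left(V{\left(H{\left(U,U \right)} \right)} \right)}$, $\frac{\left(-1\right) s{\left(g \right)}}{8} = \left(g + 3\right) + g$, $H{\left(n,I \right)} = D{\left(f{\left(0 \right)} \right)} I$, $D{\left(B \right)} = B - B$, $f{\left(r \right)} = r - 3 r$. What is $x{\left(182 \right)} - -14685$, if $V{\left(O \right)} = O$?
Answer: $14843$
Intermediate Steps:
$f{\left(r \right)} = - 2 r$
$D{\left(B \right)} = 0$
$H{\left(n,I \right)} = 0$ ($H{\left(n,I \right)} = 0 I = 0$)
$s{\left(g \right)} = -24 - 16 g$ ($s{\left(g \right)} = - 8 \left(\left(g + 3\right) + g\right) = - 8 \left(\left(3 + g\right) + g\right) = - 8 \left(3 + 2 g\right) = -24 - 16 g$)
$x{\left(U \right)} = -24 + U$ ($x{\left(U \right)} = U - 24 = -24 + U$)
$x{\left(182 \right)} - -14685 = \left(-24 + 182\right) - -14685 = 158 + 14685 = 14843$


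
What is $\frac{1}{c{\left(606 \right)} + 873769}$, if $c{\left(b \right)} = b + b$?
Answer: $\frac{1}{874981} \approx 1.1429 \cdot 10^{-6}$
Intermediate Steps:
$c{\left(b \right)} = 2 b$
$\frac{1}{c{\left(606 \right)} + 873769} = \frac{1}{2 \cdot 606 + 873769} = \frac{1}{1212 + 873769} = \frac{1}{874981}$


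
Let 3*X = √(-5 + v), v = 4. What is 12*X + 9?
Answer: 9 + 4*I ≈ 9.0 + 4.0*I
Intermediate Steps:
X = I/3 (X = √(-5 + 4)/3 = √(-1)/3 = I/3 ≈ 0.33333*I)
12*X + 9 = 12*(I/3) + 9 = 4*I + 9 = 9 + 4*I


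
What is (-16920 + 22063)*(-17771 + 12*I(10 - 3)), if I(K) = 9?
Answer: -90840809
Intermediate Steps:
(-16920 + 22063)*(-17771 + 12*I(10 - 3)) = (-16920 + 22063)*(-17771 + 12*9) = 5143*(-17771 + 108) = 5143*(-17663) = -90840809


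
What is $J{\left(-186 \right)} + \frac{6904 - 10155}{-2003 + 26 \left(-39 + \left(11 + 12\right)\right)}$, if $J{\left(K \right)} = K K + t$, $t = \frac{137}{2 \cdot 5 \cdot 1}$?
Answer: $\frac{837241153}{24190} \approx 34611.0$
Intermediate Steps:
$t = \frac{137}{10}$ ($t = \frac{137}{10 \cdot 1} = \frac{137}{10} \approx 13.7$)
$J{\left(K \right)} = \frac{137}{10} + K^{2}$ ($J{\left(K \right)} = K K + \frac{137}{10} = K^{2} + \frac{137}{10} = \frac{137}{10} + K^{2}$)
$J{\left(-186 \right)} + \frac{6904 - 10155}{-2003 + 26 \left(-39 + \left(11 + 12\right)\right)} = \left(\frac{137}{10} + \left(-186\right)^{2}\right) + \frac{6904 - 10155}{-2003 + 26 \left(-39 + \left(11 + 12\right)\right)} = \left(\frac{137}{10} + 34596\right) - \frac{3251}{-2003 + 26 \left(-39 + 23\right)} = \frac{346097}{10} - \frac{3251}{-2003 + 26 \left(-16\right)} = \frac{346097}{10} - \frac{3251}{-2003 - 416} = \frac{346097}{10} - \frac{3251}{-2419} = \frac{346097}{10} - - \frac{3251}{2419} = \frac{346097}{10} + \frac{3251}{2419} = \frac{837241153}{24190}$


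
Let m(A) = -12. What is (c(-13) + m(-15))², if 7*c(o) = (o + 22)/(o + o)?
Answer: 4809249/33124 ≈ 145.19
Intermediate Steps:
c(o) = (22 + o)/(14*o) (c(o) = ((o + 22)/(o + o))/7 = ((22 + o)/((2*o)))/7 = ((22 + o)*(1/(2*o)))/7 = ((22 + o)/(2*o))/7 = (22 + o)/(14*o))
(c(-13) + m(-15))² = ((1/14)*(22 - 13)/(-13) - 12)² = ((1/14)*(-1/13)*9 - 12)² = (-9/182 - 12)² = (-2193/182)² = 4809249/33124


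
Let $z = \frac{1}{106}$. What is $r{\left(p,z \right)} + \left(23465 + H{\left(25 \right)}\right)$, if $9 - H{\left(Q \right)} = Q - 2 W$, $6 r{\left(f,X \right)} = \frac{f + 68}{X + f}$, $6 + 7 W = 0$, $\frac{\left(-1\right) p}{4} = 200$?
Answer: $\frac{13918235193}{593593} \approx 23447.0$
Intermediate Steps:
$p = -800$ ($p = \left(-4\right) 200 = -800$)
$W = - \frac{6}{7}$ ($W = - \frac{6}{7} + \frac{1}{7} \cdot 0 = - \frac{6}{7} + 0 = - \frac{6}{7} \approx -0.85714$)
$z = \frac{1}{106} \approx 0.009434$
$r{\left(f,X \right)} = \frac{68 + f}{6 \left(X + f\right)}$ ($r{\left(f,X \right)} = \frac{\left(f + 68\right) \frac{1}{X + f}}{6} = \frac{\left(68 + f\right) \frac{1}{X + f}}{6} = \frac{\frac{1}{X + f} \left(68 + f\right)}{6} = \frac{68 + f}{6 \left(X + f\right)}$)
$H{\left(Q \right)} = \frac{51}{7} - Q$ ($H{\left(Q \right)} = 9 - \left(Q - - \frac{12}{7}\right) = 9 - \left(Q + \frac{12}{7}\right) = 9 - \left(\frac{12}{7} + Q\right) = \frac{51}{7} - Q$)
$r{\left(p,z \right)} + \left(23465 + H{\left(25 \right)}\right) = \frac{68 - 800}{6 \left(\frac{1}{106} - 800\right)} + \left(23465 + \left(\frac{51}{7} - 25\right)\right) = \frac{1}{6} \frac{1}{- \frac{84799}{106}} \left(-732\right) + \left(23465 + \left(\frac{51}{7} - 25\right)\right) = \frac{1}{6} \left(- \frac{106}{84799}\right) \left(-732\right) + \left(23465 - \frac{124}{7}\right) = \frac{12932}{84799} + \frac{164131}{7} = \frac{13918235193}{593593}$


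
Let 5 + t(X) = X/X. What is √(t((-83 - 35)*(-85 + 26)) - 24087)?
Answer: I*√24091 ≈ 155.21*I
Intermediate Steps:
t(X) = -4 (t(X) = -5 + X/X = -5 + 1 = -4)
√(t((-83 - 35)*(-85 + 26)) - 24087) = √(-4 - 24087) = √(-24091) = I*√24091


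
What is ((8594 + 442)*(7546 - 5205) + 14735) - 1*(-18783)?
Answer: 21186794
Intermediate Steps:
((8594 + 442)*(7546 - 5205) + 14735) - 1*(-18783) = (9036*2341 + 14735) + 18783 = (21153276 + 14735) + 18783 = 21168011 + 18783 = 21186794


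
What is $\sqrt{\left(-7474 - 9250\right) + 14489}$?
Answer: $i \sqrt{2235} \approx 47.276 i$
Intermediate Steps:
$\sqrt{\left(-7474 - 9250\right) + 14489} = \sqrt{-16724 + 14489} = \sqrt{-2235} = i \sqrt{2235}$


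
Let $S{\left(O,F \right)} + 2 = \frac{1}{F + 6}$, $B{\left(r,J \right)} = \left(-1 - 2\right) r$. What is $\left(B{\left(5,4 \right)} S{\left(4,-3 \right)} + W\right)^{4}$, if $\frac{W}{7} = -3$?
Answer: $256$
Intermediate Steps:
$B{\left(r,J \right)} = - 3 r$
$S{\left(O,F \right)} = -2 + \frac{1}{6 + F}$ ($S{\left(O,F \right)} = -2 + \frac{1}{F + 6} = -2 + \frac{1}{6 + F}$)
$W = -21$ ($W = 7 \left(-3\right) = -21$)
$\left(B{\left(5,4 \right)} S{\left(4,-3 \right)} + W\right)^{4} = \left(\left(-3\right) 5 \frac{-11 - -6}{6 - 3} - 21\right)^{4} = \left(- 15 \frac{-11 + 6}{3} - 21\right)^{4} = \left(- 15 \cdot \frac{1}{3} \left(-5\right) - 21\right)^{4} = \left(\left(-15\right) \left(- \frac{5}{3}\right) - 21\right)^{4} = \left(25 - 21\right)^{4} = 4^{4} = 256$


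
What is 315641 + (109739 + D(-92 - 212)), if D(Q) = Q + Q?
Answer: 424772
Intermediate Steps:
D(Q) = 2*Q
315641 + (109739 + D(-92 - 212)) = 315641 + (109739 + 2*(-92 - 212)) = 315641 + (109739 + 2*(-304)) = 315641 + (109739 - 608) = 315641 + 109131 = 424772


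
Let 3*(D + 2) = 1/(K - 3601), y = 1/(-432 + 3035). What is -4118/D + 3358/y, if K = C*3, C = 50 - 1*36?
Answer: 186705332156/21355 ≈ 8.7429e+6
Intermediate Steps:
C = 14 (C = 50 - 36 = 14)
y = 1/2603 ≈ 0.00038417
K = 42 (K = 14*3 = 42)
D = -21355/10677 (D = -2 + 1/(3*(42 - 3601)) = -2 + (1/3)/(-3559) = -2 + (1/3)*(-1/3559) = -2 - 1/10677 = -21355/10677 ≈ -2.0001)
-4118/D + 3358/y = -4118/(-21355/10677) + 3358/(1/2603) = -4118*(-10677/21355) + 3358*2603 = 43967886/21355 + 8740874 = 186705332156/21355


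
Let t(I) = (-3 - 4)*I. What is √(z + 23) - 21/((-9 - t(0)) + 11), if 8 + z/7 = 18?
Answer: -21/2 + √93 ≈ -0.85635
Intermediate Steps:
z = 70 (z = -56 + 7*18 = -56 + 126 = 70)
t(I) = -7*I
√(z + 23) - 21/((-9 - t(0)) + 11) = √(70 + 23) - 21/((-9 - (-7)*0) + 11) = √93 - 21/((-9 - 1*0) + 11) = √93 - 21/((-9 + 0) + 11) = √93 - 21/(-9 + 11) = √93 - 21/2 = -21/2 + √93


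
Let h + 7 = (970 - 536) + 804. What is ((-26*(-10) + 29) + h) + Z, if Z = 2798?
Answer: 4318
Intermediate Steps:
h = 1231 (h = -7 + ((970 - 536) + 804) = -7 + (434 + 804) = -7 + 1238 = 1231)
((-26*(-10) + 29) + h) + Z = ((-26*(-10) + 29) + 1231) + 2798 = ((260 + 29) + 1231) + 2798 = (289 + 1231) + 2798 = 1520 + 2798 = 4318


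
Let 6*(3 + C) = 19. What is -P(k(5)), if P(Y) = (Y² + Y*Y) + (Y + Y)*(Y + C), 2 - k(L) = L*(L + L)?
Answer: -9200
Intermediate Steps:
C = ⅙ (C = -3 + (⅙)*19 = -3 + 19/6 = ⅙ ≈ 0.16667)
k(L) = 2 - 2*L² (k(L) = 2 - L*(L + L) = 2 - L*2*L = 2 - 2*L²)
P(Y) = 2*Y² + 2*Y*(⅙ + Y) (P(Y) = (Y² + Y*Y) + (Y + Y)*(Y + ⅙) = (Y² + Y²) + (2*Y)*(⅙ + Y) = 2*Y² + 2*Y*(⅙ + Y))
-P(k(5)) = -(2 - 2*5²)*(1 + 12*(2 - 2*5²))/3 = -(2 - 2*25)*(1 + 12*(2 - 2*25))/3 = -(2 - 50)*(1 + 12*(2 - 50))/3 = -(-48)*(1 + 12*(-48))/3 = -(-48)*(1 - 576)/3 = -(-48)*(-575)/3 = -1*9200 = -9200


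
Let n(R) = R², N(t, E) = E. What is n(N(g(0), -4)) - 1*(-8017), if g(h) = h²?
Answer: 8033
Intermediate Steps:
n(N(g(0), -4)) - 1*(-8017) = (-4)² - 1*(-8017) = 16 + 8017 = 8033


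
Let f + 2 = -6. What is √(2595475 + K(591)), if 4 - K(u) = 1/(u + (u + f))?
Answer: √3577286413030/1174 ≈ 1611.0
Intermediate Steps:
f = -8 (f = -2 - 6 = -8)
K(u) = 4 - 1/(-8 + 2*u) (K(u) = 4 - 1/(u + (u - 8)) = 4 - 1/(u + (-8 + u)) = 4 - 1/(-8 + 2*u))
√(2595475 + K(591)) = √(2595475 + (-33 + 8*591)/(2*(-4 + 591))) = √(2595475 + (½)*(-33 + 4728)/587) = √(2595475 + (½)*(1/587)*4695) = √(2595475 + 4695/1174) = √(3047092345/1174) = √3577286413030/1174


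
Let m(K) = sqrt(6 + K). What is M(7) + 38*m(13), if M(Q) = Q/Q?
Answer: 1 + 38*sqrt(19) ≈ 166.64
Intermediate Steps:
M(Q) = 1
M(7) + 38*m(13) = 1 + 38*sqrt(6 + 13) = 1 + 38*sqrt(19)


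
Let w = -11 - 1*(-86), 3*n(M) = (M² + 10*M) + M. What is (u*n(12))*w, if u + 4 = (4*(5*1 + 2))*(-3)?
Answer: -607200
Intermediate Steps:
n(M) = M²/3 + 11*M/3 (n(M) = ((M² + 10*M) + M)/3 = (M² + 11*M)/3 = M²/3 + 11*M/3)
w = 75 (w = -11 + 86 = 75)
u = -88 (u = -4 + (4*(5*1 + 2))*(-3) = -4 + (4*(5 + 2))*(-3) = -4 + (4*7)*(-3) = -4 + 28*(-3) = -4 - 84 = -88)
(u*n(12))*w = -88*12*(11 + 12)/3*75 = -88*12*23/3*75 = -88*92*75 = -8096*75 = -607200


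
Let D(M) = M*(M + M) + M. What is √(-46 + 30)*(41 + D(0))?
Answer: 164*I ≈ 164.0*I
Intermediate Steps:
D(M) = M + 2*M² (D(M) = M*(2*M) + M = 2*M² + M = M + 2*M²)
√(-46 + 30)*(41 + D(0)) = √(-46 + 30)*(41 + 0*(1 + 2*0)) = √(-16)*(41 + 0*(1 + 0)) = (4*I)*(41 + 0*1) = (4*I)*(41 + 0) = (4*I)*41 = 164*I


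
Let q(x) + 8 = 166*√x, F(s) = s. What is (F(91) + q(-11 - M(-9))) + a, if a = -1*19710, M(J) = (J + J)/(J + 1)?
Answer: -19627 + 83*I*√53 ≈ -19627.0 + 604.25*I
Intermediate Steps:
M(J) = 2*J/(1 + J) (M(J) = (2*J)/(1 + J) = 2*J/(1 + J))
q(x) = -8 + 166*√x
a = -19710
(F(91) + q(-11 - M(-9))) + a = (91 + (-8 + 166*√(-11 - 2*(-9)/(1 - 9)))) - 19710 = (91 + (-8 + 166*√(-11 - 2*(-9)/(-8)))) - 19710 = (91 + (-8 + 166*√(-11 - 2*(-9)*(-1)/8))) - 19710 = (91 + (-8 + 166*√(-11 - 1*9/4))) - 19710 = (91 + (-8 + 166*√(-11 - 9/4))) - 19710 = (91 + (-8 + 166*√(-53/4))) - 19710 = (91 + (-8 + 166*(I*√53/2))) - 19710 = (91 + (-8 + 83*I*√53)) - 19710 = (83 + 83*I*√53) - 19710 = -19627 + 83*I*√53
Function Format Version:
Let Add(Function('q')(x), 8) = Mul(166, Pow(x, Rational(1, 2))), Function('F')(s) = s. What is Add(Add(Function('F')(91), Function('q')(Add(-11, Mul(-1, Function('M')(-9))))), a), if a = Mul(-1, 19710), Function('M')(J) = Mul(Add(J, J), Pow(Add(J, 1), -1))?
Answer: Add(-19627, Mul(83, I, Pow(53, Rational(1, 2)))) ≈ Add(-19627., Mul(604.25, I))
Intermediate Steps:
Function('M')(J) = Mul(2, J, Pow(Add(1, J), -1)) (Function('M')(J) = Mul(Mul(2, J), Pow(Add(1, J), -1)) = Mul(2, J, Pow(Add(1, J), -1)))
Function('q')(x) = Add(-8, Mul(166, Pow(x, Rational(1, 2))))
a = -19710
Add(Add(Function('F')(91), Function('q')(Add(-11, Mul(-1, Function('M')(-9))))), a) = Add(Add(91, Add(-8, Mul(166, Pow(Add(-11, Mul(-1, Mul(2, -9, Pow(Add(1, -9), -1)))), Rational(1, 2))))), -19710) = Add(Add(91, Add(-8, Mul(166, Pow(Add(-11, Mul(-1, Mul(2, -9, Pow(-8, -1)))), Rational(1, 2))))), -19710) = Add(Add(91, Add(-8, Mul(166, Pow(Add(-11, Mul(-1, Mul(2, -9, Rational(-1, 8)))), Rational(1, 2))))), -19710) = Add(Add(91, Add(-8, Mul(166, Pow(Add(-11, Mul(-1, Rational(9, 4))), Rational(1, 2))))), -19710) = Add(Add(91, Add(-8, Mul(166, Pow(Add(-11, Rational(-9, 4)), Rational(1, 2))))), -19710) = Add(Add(91, Add(-8, Mul(166, Pow(Rational(-53, 4), Rational(1, 2))))), -19710) = Add(Add(91, Add(-8, Mul(166, Mul(Rational(1, 2), I, Pow(53, Rational(1, 2)))))), -19710) = Add(Add(91, Add(-8, Mul(83, I, Pow(53, Rational(1, 2))))), -19710) = Add(Add(83, Mul(83, I, Pow(53, Rational(1, 2)))), -19710) = Add(-19627, Mul(83, I, Pow(53, Rational(1, 2))))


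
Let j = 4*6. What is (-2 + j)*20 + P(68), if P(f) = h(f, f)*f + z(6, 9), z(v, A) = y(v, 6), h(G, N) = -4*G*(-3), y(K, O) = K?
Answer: 55934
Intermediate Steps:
j = 24
h(G, N) = 12*G
z(v, A) = v
P(f) = 6 + 12*f**2 (P(f) = (12*f)*f + 6 = 12*f**2 + 6 = 6 + 12*f**2)
(-2 + j)*20 + P(68) = (-2 + 24)*20 + (6 + 12*68**2) = 22*20 + (6 + 12*4624) = 440 + (6 + 55488) = 440 + 55494 = 55934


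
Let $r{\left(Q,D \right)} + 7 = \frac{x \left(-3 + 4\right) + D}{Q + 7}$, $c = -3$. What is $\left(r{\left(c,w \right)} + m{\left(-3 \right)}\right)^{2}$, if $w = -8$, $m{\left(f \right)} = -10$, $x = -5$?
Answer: $\frac{6561}{16} \approx 410.06$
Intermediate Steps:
$r{\left(Q,D \right)} = -7 + \frac{-5 + D}{7 + Q}$ ($r{\left(Q,D \right)} = -7 + \frac{- 5 \left(-3 + 4\right) + D}{Q + 7} = -7 + \frac{\left(-5\right) 1 + D}{7 + Q} = -7 + \frac{-5 + D}{7 + Q}$)
$\left(r{\left(c,w \right)} + m{\left(-3 \right)}\right)^{2} = \left(\frac{-54 - 8 - -21}{7 - 3} - 10\right)^{2} = \left(\frac{-54 - 8 + 21}{4} - 10\right)^{2} = \left(\frac{1}{4} \left(-41\right) - 10\right)^{2} = \left(- \frac{41}{4} - 10\right)^{2} = \left(- \frac{81}{4}\right)^{2} = \frac{6561}{16}$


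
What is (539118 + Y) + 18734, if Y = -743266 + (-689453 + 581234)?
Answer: -293633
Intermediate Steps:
Y = -851485 (Y = -743266 - 108219 = -851485)
(539118 + Y) + 18734 = (539118 - 851485) + 18734 = -312367 + 18734 = -293633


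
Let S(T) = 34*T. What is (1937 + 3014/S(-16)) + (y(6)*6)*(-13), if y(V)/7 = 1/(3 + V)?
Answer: 1526567/816 ≈ 1870.8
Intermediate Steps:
y(V) = 7/(3 + V)
(1937 + 3014/S(-16)) + (y(6)*6)*(-13) = (1937 + 3014/((34*(-16)))) + ((7/(3 + 6))*6)*(-13) = (1937 + 3014/(-544)) + ((7/9)*6)*(-13) = (1937 + 3014*(-1/544)) + ((7*(1/9))*6)*(-13) = (1937 - 1507/272) + ((7/9)*6)*(-13) = 525357/272 + (14/3)*(-13) = 525357/272 - 182/3 = 1526567/816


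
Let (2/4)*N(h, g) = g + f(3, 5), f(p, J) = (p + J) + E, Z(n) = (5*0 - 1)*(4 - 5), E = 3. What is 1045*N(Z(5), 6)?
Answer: 35530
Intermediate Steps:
Z(n) = 1 (Z(n) = (0 - 1)*(-1) = -1*(-1) = 1)
f(p, J) = 3 + J + p (f(p, J) = (p + J) + 3 = (J + p) + 3 = 3 + J + p)
N(h, g) = 22 + 2*g (N(h, g) = 2*(g + (3 + 5 + 3)) = 2*(g + 11) = 2*(11 + g) = 22 + 2*g)
1045*N(Z(5), 6) = 1045*(22 + 2*6) = 1045*(22 + 12) = 1045*34 = 35530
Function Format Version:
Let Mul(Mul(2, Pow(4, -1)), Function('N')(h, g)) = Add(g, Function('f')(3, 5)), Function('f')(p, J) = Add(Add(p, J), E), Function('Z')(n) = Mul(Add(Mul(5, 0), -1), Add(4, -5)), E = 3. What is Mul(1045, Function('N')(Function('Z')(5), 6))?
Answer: 35530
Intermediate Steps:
Function('Z')(n) = 1 (Function('Z')(n) = Mul(Add(0, -1), -1) = Mul(-1, -1) = 1)
Function('f')(p, J) = Add(3, J, p) (Function('f')(p, J) = Add(Add(p, J), 3) = Add(Add(J, p), 3) = Add(3, J, p))
Function('N')(h, g) = Add(22, Mul(2, g)) (Function('N')(h, g) = Mul(2, Add(g, Add(3, 5, 3))) = Mul(2, Add(g, 11)) = Mul(2, Add(11, g)) = Add(22, Mul(2, g)))
Mul(1045, Function('N')(Function('Z')(5), 6)) = Mul(1045, Add(22, Mul(2, 6))) = Mul(1045, Add(22, 12)) = Mul(1045, 34) = 35530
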